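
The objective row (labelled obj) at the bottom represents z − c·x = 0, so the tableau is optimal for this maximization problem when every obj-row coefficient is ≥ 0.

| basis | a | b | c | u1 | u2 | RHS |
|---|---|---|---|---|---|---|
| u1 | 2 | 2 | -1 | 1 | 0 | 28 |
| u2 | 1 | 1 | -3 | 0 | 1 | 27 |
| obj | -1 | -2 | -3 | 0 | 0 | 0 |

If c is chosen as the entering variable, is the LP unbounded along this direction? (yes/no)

Every constraint-row entry in column c is ≤ 0, so increasing c is unbounded.

yes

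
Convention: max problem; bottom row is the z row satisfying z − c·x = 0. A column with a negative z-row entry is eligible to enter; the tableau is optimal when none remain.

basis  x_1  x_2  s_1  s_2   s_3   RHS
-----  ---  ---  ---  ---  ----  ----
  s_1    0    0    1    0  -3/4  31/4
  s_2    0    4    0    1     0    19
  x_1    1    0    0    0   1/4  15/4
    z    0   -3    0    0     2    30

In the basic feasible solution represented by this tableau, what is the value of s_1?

s_1 is basic (row 1); its value is the RHS of that row, 31/4.

31/4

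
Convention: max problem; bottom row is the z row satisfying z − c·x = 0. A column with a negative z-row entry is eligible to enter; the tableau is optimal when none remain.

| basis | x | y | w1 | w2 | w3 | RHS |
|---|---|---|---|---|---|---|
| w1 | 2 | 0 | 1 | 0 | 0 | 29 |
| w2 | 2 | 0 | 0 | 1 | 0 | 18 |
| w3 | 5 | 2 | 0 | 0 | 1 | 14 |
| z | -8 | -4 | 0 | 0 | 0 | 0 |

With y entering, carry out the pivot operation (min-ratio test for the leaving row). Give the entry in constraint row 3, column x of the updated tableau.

Ratio test on column y — row 1: entry 0 ≤ 0; row 2: entry 0 ≤ 0; row 3: 14/2 = 7. Minimum is 7 at row 3 (w3 leaves); pivot element 2.
Divide row 3 by 2; eliminate column y from the other rows.
In the new row 3, the x entry is the old entry divided by the pivot: 5/2 = 5/2.

5/2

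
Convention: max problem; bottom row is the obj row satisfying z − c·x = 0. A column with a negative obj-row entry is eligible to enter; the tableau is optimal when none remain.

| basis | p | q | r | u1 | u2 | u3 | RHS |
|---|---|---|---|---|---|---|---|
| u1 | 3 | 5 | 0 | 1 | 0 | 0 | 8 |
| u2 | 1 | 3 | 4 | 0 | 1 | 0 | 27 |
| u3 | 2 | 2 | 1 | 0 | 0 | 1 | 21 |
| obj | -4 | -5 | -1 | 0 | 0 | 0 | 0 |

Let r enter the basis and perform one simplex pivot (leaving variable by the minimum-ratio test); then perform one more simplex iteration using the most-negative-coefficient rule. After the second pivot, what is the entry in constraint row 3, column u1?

Ratio test on column r — row 1: entry 0 ≤ 0; row 2: 27/4 = 27/4; row 3: 21/1 = 21. Minimum is 27/4 at row 2 (u2 leaves); pivot element 4.
Divide row 2 by 4; eliminate column r from the other rows.
Second iteration: most negative obj-row entry is -17/4 in column q, so q enters.
Ratio test on column q — row 1: 8/5 = 8/5; row 2: (27/4)/(3/4) = 9; row 3: (57/4)/(5/4) = 57/5. Minimum is 8/5 at row 1 (u1 leaves); pivot element 5.
Divide row 1 by 5; eliminate column q from the other rows.
After both pivots, the entry at constraint row 3, column u1 is -1/4.

-1/4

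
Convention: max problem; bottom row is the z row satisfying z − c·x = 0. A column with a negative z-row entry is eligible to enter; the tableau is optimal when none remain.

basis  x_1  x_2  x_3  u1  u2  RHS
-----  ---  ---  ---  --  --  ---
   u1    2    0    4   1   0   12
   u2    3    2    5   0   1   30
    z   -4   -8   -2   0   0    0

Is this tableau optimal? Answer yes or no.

no

The z-row has a negative entry -8 in column x_2, so it is not optimal.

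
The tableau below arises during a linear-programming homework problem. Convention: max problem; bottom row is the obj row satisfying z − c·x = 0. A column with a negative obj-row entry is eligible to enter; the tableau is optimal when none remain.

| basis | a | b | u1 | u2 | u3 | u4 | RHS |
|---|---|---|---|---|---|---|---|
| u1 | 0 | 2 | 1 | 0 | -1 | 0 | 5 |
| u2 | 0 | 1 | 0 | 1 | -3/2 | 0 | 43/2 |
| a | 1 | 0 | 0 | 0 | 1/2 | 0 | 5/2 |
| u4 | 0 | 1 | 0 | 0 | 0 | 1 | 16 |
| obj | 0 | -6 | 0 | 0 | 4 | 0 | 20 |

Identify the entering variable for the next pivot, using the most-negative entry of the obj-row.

Negative obj-row entries: b: -6.
The most negative is -6 in column b, so b enters.

b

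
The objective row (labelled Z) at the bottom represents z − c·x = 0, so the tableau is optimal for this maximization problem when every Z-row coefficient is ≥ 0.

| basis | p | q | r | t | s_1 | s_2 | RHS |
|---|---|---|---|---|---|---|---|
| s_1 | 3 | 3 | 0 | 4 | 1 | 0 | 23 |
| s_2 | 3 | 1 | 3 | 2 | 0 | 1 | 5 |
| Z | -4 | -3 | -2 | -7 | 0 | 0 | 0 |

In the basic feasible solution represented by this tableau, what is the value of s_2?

s_2 is basic (row 2); its value is the RHS of that row, 5.

5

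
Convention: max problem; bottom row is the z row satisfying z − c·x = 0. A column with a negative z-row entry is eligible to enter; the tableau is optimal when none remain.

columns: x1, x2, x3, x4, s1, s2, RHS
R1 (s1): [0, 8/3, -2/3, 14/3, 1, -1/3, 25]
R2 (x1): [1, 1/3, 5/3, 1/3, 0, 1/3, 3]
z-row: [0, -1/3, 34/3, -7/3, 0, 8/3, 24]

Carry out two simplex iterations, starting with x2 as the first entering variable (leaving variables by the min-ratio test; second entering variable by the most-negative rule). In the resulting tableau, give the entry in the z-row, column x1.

Ratio test on column x2 — row 1: 25/(8/3) = 75/8; row 2: 3/(1/3) = 9. Minimum is 9 at row 2 (x1 leaves); pivot element 1/3.
Divide row 2 by 1/3; eliminate column x2 from the other rows.
Second iteration: most negative z-row entry is -2 in column x4, so x4 enters.
Ratio test on column x4 — row 1: 1/2 = 1/2; row 2: 9/1 = 9. Minimum is 1/2 at row 1 (s1 leaves); pivot element 2.
Divide row 1 by 2; eliminate column x4 from the other rows.
After both pivots, the entry at the z-row, column x1 is -7.

-7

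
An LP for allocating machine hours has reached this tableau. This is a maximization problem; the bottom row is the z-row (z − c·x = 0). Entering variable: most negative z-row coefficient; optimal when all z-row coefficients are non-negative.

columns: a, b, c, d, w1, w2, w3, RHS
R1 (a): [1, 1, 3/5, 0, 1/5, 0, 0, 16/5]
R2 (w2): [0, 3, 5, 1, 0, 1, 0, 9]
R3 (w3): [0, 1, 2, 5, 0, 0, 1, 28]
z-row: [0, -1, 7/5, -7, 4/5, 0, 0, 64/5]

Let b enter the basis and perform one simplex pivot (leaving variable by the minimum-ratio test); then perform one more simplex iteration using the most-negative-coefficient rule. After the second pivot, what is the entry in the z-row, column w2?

Ratio test on column b — row 1: (16/5)/1 = 16/5; row 2: 9/3 = 3; row 3: 28/1 = 28. Minimum is 3 at row 2 (w2 leaves); pivot element 3.
Divide row 2 by 3; eliminate column b from the other rows.
Second iteration: most negative z-row entry is -20/3 in column d, so d enters.
Ratio test on column d — row 1: entry -1/3 ≤ 0; row 2: 3/(1/3) = 9; row 3: 25/(14/3) = 75/14. Minimum is 75/14 at row 3 (w3 leaves); pivot element 14/3.
Divide row 3 by 14/3; eliminate column d from the other rows.
After both pivots, the entry at the z-row, column w2 is -1/7.

-1/7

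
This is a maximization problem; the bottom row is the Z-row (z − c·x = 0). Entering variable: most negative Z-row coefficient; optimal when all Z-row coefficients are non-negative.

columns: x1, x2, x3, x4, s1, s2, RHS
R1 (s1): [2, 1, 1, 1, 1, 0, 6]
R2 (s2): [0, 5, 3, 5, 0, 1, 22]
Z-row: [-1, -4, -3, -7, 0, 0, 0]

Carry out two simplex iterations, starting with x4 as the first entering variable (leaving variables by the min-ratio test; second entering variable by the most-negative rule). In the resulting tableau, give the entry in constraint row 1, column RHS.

4/5

Ratio test on column x4 — row 1: 6/1 = 6; row 2: 22/5 = 22/5. Minimum is 22/5 at row 2 (s2 leaves); pivot element 5.
Divide row 2 by 5; eliminate column x4 from the other rows.
Second iteration: most negative Z-row entry is -1 in column x1, so x1 enters.
Ratio test on column x1 — row 1: (8/5)/2 = 4/5; row 2: entry 0 ≤ 0. Minimum is 4/5 at row 1 (s1 leaves); pivot element 2.
Divide row 1 by 2; eliminate column x1 from the other rows.
After both pivots, the entry at constraint row 1, column RHS is 4/5.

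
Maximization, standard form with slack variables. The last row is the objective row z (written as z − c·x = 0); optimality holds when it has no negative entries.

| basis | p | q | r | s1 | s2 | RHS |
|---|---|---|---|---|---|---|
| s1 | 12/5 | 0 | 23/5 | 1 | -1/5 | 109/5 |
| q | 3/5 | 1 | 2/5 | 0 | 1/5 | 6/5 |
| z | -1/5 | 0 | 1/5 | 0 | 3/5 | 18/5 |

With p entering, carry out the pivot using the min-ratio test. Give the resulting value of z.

4

Ratio test on column p — row 1: (109/5)/(12/5) = 109/12; row 2: (6/5)/(3/5) = 2. Minimum is 2 at row 2 (q leaves); pivot element 3/5.
Pivot on row 2; the z-row RHS becomes 18/5 − (-1/5)·2 = 4.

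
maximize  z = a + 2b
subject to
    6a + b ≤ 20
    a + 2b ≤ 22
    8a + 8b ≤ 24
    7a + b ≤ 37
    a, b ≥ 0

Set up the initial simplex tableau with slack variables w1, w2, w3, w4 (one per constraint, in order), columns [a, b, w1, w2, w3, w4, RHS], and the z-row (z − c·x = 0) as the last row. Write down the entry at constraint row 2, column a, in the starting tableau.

Constraint 2 has coefficient 1 on a.

1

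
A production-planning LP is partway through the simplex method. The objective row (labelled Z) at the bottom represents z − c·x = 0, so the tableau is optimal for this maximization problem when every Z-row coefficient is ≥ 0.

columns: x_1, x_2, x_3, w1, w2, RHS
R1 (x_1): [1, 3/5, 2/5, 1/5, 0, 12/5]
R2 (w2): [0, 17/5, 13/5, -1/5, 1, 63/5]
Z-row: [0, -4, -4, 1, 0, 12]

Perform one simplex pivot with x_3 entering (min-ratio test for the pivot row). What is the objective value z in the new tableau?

Ratio test on column x_3 — row 1: (12/5)/(2/5) = 6; row 2: (63/5)/(13/5) = 63/13. Minimum is 63/13 at row 2 (w2 leaves); pivot element 13/5.
Pivot on row 2; the Z-row RHS becomes 12 − (-4)·(63/13) = 408/13.

408/13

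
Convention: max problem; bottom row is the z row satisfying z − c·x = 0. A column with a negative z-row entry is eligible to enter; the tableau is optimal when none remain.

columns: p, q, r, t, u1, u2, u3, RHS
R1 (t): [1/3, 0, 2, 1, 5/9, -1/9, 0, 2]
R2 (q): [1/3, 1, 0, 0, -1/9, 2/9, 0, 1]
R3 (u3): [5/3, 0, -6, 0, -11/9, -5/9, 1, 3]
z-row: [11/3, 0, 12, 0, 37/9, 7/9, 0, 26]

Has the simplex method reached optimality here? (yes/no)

Every z-row coefficient is ≥ 0, so the tableau is optimal.

yes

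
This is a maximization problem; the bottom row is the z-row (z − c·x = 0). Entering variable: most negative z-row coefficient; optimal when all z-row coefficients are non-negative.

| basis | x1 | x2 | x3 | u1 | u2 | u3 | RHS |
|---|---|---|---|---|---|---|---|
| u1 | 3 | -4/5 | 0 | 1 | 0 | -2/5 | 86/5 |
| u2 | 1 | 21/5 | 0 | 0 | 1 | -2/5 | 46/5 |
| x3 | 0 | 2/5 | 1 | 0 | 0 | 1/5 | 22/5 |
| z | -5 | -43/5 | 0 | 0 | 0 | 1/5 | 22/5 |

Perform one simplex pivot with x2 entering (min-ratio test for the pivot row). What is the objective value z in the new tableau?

488/21

Ratio test on column x2 — row 1: entry -4/5 ≤ 0; row 2: (46/5)/(21/5) = 46/21; row 3: (22/5)/(2/5) = 11. Minimum is 46/21 at row 2 (u2 leaves); pivot element 21/5.
Pivot on row 2; the z-row RHS becomes 22/5 − (-43/5)·(46/21) = 488/21.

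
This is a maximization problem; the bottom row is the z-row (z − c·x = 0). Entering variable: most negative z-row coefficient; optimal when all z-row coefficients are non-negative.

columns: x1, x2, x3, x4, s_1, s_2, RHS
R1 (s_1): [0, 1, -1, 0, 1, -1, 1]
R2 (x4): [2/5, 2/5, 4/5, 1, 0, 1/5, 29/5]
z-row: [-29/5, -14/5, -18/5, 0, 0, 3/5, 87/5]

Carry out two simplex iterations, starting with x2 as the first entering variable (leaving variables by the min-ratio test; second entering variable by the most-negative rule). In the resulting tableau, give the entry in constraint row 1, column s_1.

2/3

Ratio test on column x2 — row 1: 1/1 = 1; row 2: (29/5)/(2/5) = 29/2. Minimum is 1 at row 1 (s_1 leaves); pivot element 1.
Divide row 1 by 1; eliminate column x2 from the other rows.
Second iteration: most negative z-row entry is -32/5 in column x3, so x3 enters.
Ratio test on column x3 — row 1: entry -1 ≤ 0; row 2: (27/5)/(6/5) = 9/2. Minimum is 9/2 at row 2 (x4 leaves); pivot element 6/5.
Divide row 2 by 6/5; eliminate column x3 from the other rows.
After both pivots, the entry at constraint row 1, column s_1 is 2/3.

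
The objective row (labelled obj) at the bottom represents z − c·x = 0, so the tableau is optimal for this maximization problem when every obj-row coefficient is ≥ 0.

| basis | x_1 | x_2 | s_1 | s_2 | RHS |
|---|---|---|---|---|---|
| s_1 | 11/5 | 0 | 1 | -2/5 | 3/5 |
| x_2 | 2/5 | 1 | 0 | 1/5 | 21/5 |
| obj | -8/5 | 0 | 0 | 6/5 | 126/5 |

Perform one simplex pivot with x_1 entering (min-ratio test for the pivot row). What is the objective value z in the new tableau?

282/11

Ratio test on column x_1 — row 1: (3/5)/(11/5) = 3/11; row 2: (21/5)/(2/5) = 21/2. Minimum is 3/11 at row 1 (s_1 leaves); pivot element 11/5.
Pivot on row 1; the obj-row RHS becomes 126/5 − (-8/5)·(3/11) = 282/11.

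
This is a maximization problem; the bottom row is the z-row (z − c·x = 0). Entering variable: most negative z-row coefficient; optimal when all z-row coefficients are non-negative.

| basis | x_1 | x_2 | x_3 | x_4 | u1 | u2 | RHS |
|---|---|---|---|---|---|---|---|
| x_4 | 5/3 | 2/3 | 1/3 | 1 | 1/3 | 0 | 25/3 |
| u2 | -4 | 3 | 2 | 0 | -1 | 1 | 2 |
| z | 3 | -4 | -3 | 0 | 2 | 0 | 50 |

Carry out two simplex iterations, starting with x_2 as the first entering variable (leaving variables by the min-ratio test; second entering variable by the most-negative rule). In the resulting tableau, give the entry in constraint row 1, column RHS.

Ratio test on column x_2 — row 1: (25/3)/(2/3) = 25/2; row 2: 2/3 = 2/3. Minimum is 2/3 at row 2 (u2 leaves); pivot element 3.
Divide row 2 by 3; eliminate column x_2 from the other rows.
Second iteration: most negative z-row entry is -7/3 in column x_1, so x_1 enters.
Ratio test on column x_1 — row 1: (71/9)/(23/9) = 71/23; row 2: entry -4/3 ≤ 0. Minimum is 71/23 at row 1 (x_4 leaves); pivot element 23/9.
Divide row 1 by 23/9; eliminate column x_1 from the other rows.
After both pivots, the entry at constraint row 1, column RHS is 71/23.

71/23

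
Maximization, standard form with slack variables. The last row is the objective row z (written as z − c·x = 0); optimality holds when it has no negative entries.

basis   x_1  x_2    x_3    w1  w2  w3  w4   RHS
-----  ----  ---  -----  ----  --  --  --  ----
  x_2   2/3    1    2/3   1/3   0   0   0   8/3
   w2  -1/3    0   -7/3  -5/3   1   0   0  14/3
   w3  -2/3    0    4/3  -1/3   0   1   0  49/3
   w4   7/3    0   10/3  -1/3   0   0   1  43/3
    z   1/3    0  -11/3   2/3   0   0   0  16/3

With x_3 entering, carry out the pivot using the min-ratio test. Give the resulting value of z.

Ratio test on column x_3 — row 1: (8/3)/(2/3) = 4; row 2: entry -7/3 ≤ 0; row 3: (49/3)/(4/3) = 49/4; row 4: (43/3)/(10/3) = 43/10. Minimum is 4 at row 1 (x_2 leaves); pivot element 2/3.
Pivot on row 1; the z-row RHS becomes 16/3 − (-11/3)·4 = 20.

20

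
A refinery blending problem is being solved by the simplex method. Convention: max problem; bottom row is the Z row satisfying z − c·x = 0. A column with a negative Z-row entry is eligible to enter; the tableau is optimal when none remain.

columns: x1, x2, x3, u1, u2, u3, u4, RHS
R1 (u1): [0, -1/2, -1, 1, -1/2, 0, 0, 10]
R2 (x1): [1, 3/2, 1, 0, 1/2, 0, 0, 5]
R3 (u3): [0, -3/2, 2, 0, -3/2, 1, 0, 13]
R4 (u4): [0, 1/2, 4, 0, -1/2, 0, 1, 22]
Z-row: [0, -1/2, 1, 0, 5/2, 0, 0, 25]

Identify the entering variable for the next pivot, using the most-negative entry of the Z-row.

x2

Negative Z-row entries: x2: -1/2.
The most negative is -1/2 in column x2, so x2 enters.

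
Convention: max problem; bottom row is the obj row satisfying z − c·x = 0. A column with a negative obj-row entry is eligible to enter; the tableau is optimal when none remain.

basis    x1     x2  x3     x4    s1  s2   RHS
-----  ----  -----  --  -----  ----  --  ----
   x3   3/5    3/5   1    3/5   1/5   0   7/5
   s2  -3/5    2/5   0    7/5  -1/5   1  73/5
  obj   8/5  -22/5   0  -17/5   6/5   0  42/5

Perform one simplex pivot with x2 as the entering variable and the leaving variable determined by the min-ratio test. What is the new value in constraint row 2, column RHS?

Ratio test on column x2 — row 1: (7/5)/(3/5) = 7/3; row 2: (73/5)/(2/5) = 73/2. Minimum is 7/3 at row 1 (x3 leaves); pivot element 3/5.
Divide row 1 by 3/5; eliminate column x2 from the other rows.
Row 2 update in column RHS: 73/5 − (2/5)·(7/3) = 41/3.

41/3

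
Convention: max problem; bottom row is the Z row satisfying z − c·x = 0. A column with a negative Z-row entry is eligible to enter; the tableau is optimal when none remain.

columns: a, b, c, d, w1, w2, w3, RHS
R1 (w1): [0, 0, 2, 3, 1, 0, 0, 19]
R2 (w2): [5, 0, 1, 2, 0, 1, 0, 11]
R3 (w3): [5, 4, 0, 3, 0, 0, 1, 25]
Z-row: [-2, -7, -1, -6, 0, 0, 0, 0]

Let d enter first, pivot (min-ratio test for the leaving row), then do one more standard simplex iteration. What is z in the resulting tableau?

Ratio test on column d — row 1: 19/3 = 19/3; row 2: 11/2 = 11/2; row 3: 25/3 = 25/3. Minimum is 11/2 at row 2 (w2 leaves); pivot element 2.
Pivot on row 2; the Z-row RHS becomes 0 − (-6)·(11/2) = 33.
Next entering variable (most negative Z-row entry -7): b.
Ratio test on column b — row 1: entry 0 ≤ 0; row 2: entry 0 ≤ 0; row 3: (17/2)/4 = 17/8. Minimum is 17/8 at row 3 (w3 leaves); pivot element 4.
After the second pivot the Z-row RHS is 33 − (-7)·(17/8) = 383/8.

383/8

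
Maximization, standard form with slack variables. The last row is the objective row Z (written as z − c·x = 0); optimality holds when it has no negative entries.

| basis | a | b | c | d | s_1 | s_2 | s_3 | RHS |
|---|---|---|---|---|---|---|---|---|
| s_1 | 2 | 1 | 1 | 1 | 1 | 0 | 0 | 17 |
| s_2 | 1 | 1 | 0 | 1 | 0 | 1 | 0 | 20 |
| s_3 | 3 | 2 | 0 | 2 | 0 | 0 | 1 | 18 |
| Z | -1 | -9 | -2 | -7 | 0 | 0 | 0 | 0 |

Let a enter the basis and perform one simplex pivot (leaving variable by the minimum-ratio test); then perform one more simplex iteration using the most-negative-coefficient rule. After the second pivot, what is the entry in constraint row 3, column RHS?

9

Ratio test on column a — row 1: 17/2 = 17/2; row 2: 20/1 = 20; row 3: 18/3 = 6. Minimum is 6 at row 3 (s_3 leaves); pivot element 3.
Divide row 3 by 3; eliminate column a from the other rows.
Second iteration: most negative Z-row entry is -25/3 in column b, so b enters.
Ratio test on column b — row 1: entry -1/3 ≤ 0; row 2: 14/(1/3) = 42; row 3: 6/(2/3) = 9. Minimum is 9 at row 3 (a leaves); pivot element 2/3.
Divide row 3 by 2/3; eliminate column b from the other rows.
After both pivots, the entry at constraint row 3, column RHS is 9.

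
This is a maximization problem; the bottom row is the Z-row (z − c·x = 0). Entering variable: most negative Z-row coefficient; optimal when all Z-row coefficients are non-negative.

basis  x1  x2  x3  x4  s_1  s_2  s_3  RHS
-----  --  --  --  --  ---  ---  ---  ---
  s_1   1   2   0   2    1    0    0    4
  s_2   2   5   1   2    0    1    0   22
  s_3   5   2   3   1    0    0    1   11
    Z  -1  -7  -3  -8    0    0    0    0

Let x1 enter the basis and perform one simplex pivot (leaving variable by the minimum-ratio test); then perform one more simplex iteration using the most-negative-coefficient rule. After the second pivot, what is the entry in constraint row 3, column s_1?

Ratio test on column x1 — row 1: 4/1 = 4; row 2: 22/2 = 11; row 3: 11/5 = 11/5. Minimum is 11/5 at row 3 (s_3 leaves); pivot element 5.
Divide row 3 by 5; eliminate column x1 from the other rows.
Second iteration: most negative Z-row entry is -39/5 in column x4, so x4 enters.
Ratio test on column x4 — row 1: (9/5)/(9/5) = 1; row 2: (88/5)/(8/5) = 11; row 3: (11/5)/(1/5) = 11. Minimum is 1 at row 1 (s_1 leaves); pivot element 9/5.
Divide row 1 by 9/5; eliminate column x4 from the other rows.
After both pivots, the entry at constraint row 3, column s_1 is -1/9.

-1/9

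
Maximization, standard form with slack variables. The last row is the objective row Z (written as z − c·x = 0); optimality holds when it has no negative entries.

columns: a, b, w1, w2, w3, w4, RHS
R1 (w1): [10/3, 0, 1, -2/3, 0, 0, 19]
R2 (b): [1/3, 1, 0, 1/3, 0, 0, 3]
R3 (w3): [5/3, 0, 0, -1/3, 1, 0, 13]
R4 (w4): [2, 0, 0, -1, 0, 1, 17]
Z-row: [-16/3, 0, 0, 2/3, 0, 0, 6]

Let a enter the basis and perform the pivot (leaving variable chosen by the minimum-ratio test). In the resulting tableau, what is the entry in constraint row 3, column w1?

Ratio test on column a — row 1: 19/(10/3) = 57/10; row 2: 3/(1/3) = 9; row 3: 13/(5/3) = 39/5; row 4: 17/2 = 17/2. Minimum is 57/10 at row 1 (w1 leaves); pivot element 10/3.
Divide row 1 by 10/3; eliminate column a from the other rows.
Row 3 update in column w1: 0 − (5/3)·(3/10) = -1/2.

-1/2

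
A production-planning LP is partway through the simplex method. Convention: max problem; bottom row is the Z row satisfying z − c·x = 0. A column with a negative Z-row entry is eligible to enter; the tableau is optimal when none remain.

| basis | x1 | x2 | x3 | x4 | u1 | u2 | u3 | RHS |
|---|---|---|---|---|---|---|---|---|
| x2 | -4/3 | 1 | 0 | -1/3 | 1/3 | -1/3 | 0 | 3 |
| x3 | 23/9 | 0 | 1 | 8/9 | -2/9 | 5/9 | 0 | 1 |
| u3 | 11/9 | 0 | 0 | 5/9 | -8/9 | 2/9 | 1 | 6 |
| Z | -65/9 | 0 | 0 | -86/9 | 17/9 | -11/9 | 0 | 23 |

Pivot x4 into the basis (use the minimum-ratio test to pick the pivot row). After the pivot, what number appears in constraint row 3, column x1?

Ratio test on column x4 — row 1: entry -1/3 ≤ 0; row 2: 1/(8/9) = 9/8; row 3: 6/(5/9) = 54/5. Minimum is 9/8 at row 2 (x3 leaves); pivot element 8/9.
Divide row 2 by 8/9; eliminate column x4 from the other rows.
Row 3 update in column x1: 11/9 − (5/9)·(23/8) = -3/8.

-3/8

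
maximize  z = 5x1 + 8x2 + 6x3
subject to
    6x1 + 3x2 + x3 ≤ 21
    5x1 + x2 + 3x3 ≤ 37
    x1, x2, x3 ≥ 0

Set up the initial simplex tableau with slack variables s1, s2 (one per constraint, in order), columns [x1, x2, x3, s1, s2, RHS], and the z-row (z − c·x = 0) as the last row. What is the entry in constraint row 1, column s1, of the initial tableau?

1

Slack s1 belongs to constraint 1; its column is the unit vector e_1, so the entry in row 1 is 1.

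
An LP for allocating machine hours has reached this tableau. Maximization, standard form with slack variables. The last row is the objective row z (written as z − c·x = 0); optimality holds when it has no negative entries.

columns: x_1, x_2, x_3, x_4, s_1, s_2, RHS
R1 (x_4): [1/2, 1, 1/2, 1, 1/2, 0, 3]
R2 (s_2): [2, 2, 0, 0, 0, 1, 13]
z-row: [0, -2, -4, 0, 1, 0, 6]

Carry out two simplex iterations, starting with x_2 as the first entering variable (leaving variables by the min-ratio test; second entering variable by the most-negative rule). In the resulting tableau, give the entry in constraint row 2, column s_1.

0

Ratio test on column x_2 — row 1: 3/1 = 3; row 2: 13/2 = 13/2. Minimum is 3 at row 1 (x_4 leaves); pivot element 1.
Divide row 1 by 1; eliminate column x_2 from the other rows.
Second iteration: most negative z-row entry is -3 in column x_3, so x_3 enters.
Ratio test on column x_3 — row 1: 3/(1/2) = 6; row 2: entry -1 ≤ 0. Minimum is 6 at row 1 (x_2 leaves); pivot element 1/2.
Divide row 1 by 1/2; eliminate column x_3 from the other rows.
After both pivots, the entry at constraint row 2, column s_1 is 0.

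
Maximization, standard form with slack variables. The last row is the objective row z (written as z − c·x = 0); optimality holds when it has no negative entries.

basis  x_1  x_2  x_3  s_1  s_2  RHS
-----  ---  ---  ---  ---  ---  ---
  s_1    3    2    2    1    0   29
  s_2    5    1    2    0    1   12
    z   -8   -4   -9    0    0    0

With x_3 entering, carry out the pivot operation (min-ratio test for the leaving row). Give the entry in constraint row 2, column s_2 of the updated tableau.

Ratio test on column x_3 — row 1: 29/2 = 29/2; row 2: 12/2 = 6. Minimum is 6 at row 2 (s_2 leaves); pivot element 2.
Divide row 2 by 2; eliminate column x_3 from the other rows.
In the new row 2, the s_2 entry is the old entry divided by the pivot: 1/2 = 1/2.

1/2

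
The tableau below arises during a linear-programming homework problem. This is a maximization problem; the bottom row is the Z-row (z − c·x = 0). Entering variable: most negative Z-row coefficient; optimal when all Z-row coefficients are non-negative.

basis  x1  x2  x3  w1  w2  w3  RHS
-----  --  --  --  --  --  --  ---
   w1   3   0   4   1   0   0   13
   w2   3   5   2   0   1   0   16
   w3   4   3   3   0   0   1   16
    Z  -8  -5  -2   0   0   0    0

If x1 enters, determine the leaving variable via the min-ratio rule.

w3

Column x1 entries and ratios — w1: 13/3 = 13/3; w2: 16/3 = 16/3; w3: 16/4 = 4.
Smallest ratio is 4 in the row of w3, so w3 leaves.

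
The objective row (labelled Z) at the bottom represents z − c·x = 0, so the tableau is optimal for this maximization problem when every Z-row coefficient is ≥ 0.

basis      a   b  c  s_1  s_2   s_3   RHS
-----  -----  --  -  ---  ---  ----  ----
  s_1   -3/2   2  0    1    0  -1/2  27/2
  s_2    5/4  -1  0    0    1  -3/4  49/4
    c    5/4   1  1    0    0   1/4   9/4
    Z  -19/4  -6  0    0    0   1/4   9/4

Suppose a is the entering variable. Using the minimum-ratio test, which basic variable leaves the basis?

Column a entries and ratios — s_1: -3/2 ≤ 0, skip; s_2: (49/4)/(5/4) = 49/5; c: (9/4)/(5/4) = 9/5.
Smallest ratio is 9/5 in the row of c, so c leaves.

c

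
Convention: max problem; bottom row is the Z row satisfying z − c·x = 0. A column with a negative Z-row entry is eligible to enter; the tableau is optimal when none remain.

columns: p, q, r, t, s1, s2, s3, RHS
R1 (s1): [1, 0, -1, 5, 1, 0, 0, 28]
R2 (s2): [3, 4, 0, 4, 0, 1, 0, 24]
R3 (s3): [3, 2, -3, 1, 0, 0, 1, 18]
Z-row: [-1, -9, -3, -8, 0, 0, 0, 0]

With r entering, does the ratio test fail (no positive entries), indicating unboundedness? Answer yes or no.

Every constraint-row entry in column r is ≤ 0, so increasing r is unbounded.

yes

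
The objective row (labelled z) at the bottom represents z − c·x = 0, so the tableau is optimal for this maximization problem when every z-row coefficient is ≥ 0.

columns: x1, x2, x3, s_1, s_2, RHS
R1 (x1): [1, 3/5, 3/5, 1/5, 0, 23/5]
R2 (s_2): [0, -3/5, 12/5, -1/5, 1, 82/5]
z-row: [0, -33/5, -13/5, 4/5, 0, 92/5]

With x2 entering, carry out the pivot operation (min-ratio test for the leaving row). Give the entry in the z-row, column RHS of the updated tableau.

Ratio test on column x2 — row 1: (23/5)/(3/5) = 23/3; row 2: entry -3/5 ≤ 0. Minimum is 23/3 at row 1 (x1 leaves); pivot element 3/5.
Divide row 1 by 3/5; eliminate column x2 from the other rows.
z-row update in column RHS: 92/5 − (-33/5)·(23/3) = 69.

69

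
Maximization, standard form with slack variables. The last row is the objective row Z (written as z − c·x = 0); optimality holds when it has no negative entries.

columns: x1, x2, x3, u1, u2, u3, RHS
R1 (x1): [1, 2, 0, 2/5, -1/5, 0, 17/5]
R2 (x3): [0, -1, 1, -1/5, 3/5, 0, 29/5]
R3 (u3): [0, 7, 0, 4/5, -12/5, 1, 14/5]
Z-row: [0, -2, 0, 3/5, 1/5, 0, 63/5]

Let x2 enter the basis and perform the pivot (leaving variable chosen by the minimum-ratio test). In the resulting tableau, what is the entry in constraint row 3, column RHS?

2/5

Ratio test on column x2 — row 1: (17/5)/2 = 17/10; row 2: entry -1 ≤ 0; row 3: (14/5)/7 = 2/5. Minimum is 2/5 at row 3 (u3 leaves); pivot element 7.
Divide row 3 by 7; eliminate column x2 from the other rows.
In the new row 3, the RHS entry is the old entry divided by the pivot: (14/5)/7 = 2/5.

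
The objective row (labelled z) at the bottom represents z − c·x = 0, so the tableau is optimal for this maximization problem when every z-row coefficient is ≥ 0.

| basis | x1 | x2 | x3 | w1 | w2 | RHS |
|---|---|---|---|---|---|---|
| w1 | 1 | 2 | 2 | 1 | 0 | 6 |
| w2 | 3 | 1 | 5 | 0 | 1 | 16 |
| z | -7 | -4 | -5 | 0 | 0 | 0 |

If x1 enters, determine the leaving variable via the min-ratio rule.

w2

Column x1 entries and ratios — w1: 6/1 = 6; w2: 16/3 = 16/3.
Smallest ratio is 16/3 in the row of w2, so w2 leaves.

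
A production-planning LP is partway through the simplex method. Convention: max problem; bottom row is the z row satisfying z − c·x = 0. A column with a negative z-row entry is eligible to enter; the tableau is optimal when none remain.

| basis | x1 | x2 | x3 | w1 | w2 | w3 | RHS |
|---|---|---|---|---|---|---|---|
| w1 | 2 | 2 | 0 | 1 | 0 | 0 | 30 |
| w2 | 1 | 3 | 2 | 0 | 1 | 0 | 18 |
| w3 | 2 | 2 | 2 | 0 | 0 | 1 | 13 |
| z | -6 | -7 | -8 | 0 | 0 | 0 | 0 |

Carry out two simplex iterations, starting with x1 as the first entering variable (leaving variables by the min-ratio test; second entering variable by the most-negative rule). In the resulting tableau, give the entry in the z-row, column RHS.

Ratio test on column x1 — row 1: 30/2 = 15; row 2: 18/1 = 18; row 3: 13/2 = 13/2. Minimum is 13/2 at row 3 (w3 leaves); pivot element 2.
Divide row 3 by 2; eliminate column x1 from the other rows.
Second iteration: most negative z-row entry is -2 in column x3, so x3 enters.
Ratio test on column x3 — row 1: entry -2 ≤ 0; row 2: (23/2)/1 = 23/2; row 3: (13/2)/1 = 13/2. Minimum is 13/2 at row 3 (x1 leaves); pivot element 1.
Divide row 3 by 1; eliminate column x3 from the other rows.
After both pivots, the entry at the z-row, column RHS is 52.

52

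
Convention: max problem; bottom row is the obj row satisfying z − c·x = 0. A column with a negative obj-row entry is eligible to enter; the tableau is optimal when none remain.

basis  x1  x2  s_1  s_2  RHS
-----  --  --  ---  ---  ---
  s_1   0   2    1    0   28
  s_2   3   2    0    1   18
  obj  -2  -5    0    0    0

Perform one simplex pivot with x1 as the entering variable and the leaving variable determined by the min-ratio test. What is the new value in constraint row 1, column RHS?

28

Ratio test on column x1 — row 1: entry 0 ≤ 0; row 2: 18/3 = 6. Minimum is 6 at row 2 (s_2 leaves); pivot element 3.
Divide row 2 by 3; eliminate column x1 from the other rows.
Row 1 update in column RHS: 28 − 0·6 = 28.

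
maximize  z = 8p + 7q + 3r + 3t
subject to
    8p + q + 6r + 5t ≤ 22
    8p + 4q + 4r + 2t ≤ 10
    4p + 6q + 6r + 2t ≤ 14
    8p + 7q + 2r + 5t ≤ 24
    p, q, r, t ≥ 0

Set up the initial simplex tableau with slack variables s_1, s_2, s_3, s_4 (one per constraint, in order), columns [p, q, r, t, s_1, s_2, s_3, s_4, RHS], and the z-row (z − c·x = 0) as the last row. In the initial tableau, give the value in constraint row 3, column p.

4

Constraint 3 has coefficient 4 on p.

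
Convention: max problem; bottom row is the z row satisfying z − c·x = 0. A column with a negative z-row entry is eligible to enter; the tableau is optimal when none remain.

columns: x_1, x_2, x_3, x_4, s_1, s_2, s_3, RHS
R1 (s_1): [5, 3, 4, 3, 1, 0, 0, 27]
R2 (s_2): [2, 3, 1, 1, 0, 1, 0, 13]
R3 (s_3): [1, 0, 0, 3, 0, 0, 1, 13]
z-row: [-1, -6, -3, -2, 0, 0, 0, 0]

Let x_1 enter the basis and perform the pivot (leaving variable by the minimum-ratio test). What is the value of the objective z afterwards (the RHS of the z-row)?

Ratio test on column x_1 — row 1: 27/5 = 27/5; row 2: 13/2 = 13/2; row 3: 13/1 = 13. Minimum is 27/5 at row 1 (s_1 leaves); pivot element 5.
Pivot on row 1; the z-row RHS becomes 0 − (-1)·(27/5) = 27/5.

27/5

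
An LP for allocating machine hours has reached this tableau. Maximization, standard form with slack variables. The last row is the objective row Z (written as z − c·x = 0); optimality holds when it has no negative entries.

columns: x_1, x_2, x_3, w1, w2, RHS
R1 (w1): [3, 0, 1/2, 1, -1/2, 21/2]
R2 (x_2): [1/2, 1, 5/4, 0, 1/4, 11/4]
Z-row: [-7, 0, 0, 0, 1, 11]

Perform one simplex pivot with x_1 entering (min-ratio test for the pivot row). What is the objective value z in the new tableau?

71/2

Ratio test on column x_1 — row 1: (21/2)/3 = 7/2; row 2: (11/4)/(1/2) = 11/2. Minimum is 7/2 at row 1 (w1 leaves); pivot element 3.
Pivot on row 1; the Z-row RHS becomes 11 − (-7)·(7/2) = 71/2.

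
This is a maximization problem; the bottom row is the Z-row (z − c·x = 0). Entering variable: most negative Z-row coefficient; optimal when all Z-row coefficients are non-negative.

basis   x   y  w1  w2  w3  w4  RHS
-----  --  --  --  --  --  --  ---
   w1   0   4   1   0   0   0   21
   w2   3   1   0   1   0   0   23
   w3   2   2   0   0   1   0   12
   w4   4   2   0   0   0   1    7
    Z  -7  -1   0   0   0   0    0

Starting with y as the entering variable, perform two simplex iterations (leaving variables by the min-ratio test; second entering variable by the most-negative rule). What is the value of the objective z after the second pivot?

Ratio test on column y — row 1: 21/4 = 21/4; row 2: 23/1 = 23; row 3: 12/2 = 6; row 4: 7/2 = 7/2. Minimum is 7/2 at row 4 (w4 leaves); pivot element 2.
Pivot on row 4; the Z-row RHS becomes 0 − (-1)·(7/2) = 7/2.
Next entering variable (most negative Z-row entry -5): x.
Ratio test on column x — row 1: entry -8 ≤ 0; row 2: (39/2)/1 = 39/2; row 3: entry -2 ≤ 0; row 4: (7/2)/2 = 7/4. Minimum is 7/4 at row 4 (y leaves); pivot element 2.
After the second pivot the Z-row RHS is 7/2 − (-5)·(7/4) = 49/4.

49/4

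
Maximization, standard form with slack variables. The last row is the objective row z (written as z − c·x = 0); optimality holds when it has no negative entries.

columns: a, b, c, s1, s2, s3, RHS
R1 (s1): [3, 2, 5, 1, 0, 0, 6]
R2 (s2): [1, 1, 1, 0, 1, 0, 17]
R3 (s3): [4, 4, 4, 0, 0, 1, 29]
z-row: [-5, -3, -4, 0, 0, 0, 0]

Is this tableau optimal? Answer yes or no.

The z-row has a negative entry -5 in column a, so it is not optimal.

no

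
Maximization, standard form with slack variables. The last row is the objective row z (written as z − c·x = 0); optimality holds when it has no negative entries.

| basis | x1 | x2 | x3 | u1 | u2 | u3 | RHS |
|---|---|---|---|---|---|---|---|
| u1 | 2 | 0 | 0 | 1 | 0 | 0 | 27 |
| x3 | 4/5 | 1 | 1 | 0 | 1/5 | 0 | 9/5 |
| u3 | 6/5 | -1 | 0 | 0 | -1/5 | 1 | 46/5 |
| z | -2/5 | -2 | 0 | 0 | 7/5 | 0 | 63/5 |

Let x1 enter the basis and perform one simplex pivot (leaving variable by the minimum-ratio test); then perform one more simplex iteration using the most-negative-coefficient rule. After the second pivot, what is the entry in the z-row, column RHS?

Ratio test on column x1 — row 1: 27/2 = 27/2; row 2: (9/5)/(4/5) = 9/4; row 3: (46/5)/(6/5) = 23/3. Minimum is 9/4 at row 2 (x3 leaves); pivot element 4/5.
Divide row 2 by 4/5; eliminate column x1 from the other rows.
Second iteration: most negative z-row entry is -3/2 in column x2, so x2 enters.
Ratio test on column x2 — row 1: entry -5/2 ≤ 0; row 2: (9/4)/(5/4) = 9/5; row 3: entry -5/2 ≤ 0. Minimum is 9/5 at row 2 (x1 leaves); pivot element 5/4.
Divide row 2 by 5/4; eliminate column x2 from the other rows.
After both pivots, the entry at the z-row, column RHS is 81/5.

81/5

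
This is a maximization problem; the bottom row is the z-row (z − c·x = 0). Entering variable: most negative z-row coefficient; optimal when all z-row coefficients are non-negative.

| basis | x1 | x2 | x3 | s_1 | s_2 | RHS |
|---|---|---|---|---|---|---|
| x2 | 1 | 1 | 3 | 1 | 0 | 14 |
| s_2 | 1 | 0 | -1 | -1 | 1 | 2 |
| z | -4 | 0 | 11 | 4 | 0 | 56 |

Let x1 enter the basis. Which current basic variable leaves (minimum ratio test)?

Column x1 entries and ratios — x2: 14/1 = 14; s_2: 2/1 = 2.
Smallest ratio is 2 in the row of s_2, so s_2 leaves.

s_2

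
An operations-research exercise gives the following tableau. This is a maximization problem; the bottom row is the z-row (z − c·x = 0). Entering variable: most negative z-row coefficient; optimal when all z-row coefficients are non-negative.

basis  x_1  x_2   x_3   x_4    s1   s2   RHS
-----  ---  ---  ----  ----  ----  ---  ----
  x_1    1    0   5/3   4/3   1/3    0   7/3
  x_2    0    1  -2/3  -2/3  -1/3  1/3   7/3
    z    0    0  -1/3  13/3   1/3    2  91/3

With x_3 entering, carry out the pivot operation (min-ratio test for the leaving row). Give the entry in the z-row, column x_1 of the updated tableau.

Ratio test on column x_3 — row 1: (7/3)/(5/3) = 7/5; row 2: entry -2/3 ≤ 0. Minimum is 7/5 at row 1 (x_1 leaves); pivot element 5/3.
Divide row 1 by 5/3; eliminate column x_3 from the other rows.
z-row update in column x_1: 0 − (-1/3)·(3/5) = 1/5.

1/5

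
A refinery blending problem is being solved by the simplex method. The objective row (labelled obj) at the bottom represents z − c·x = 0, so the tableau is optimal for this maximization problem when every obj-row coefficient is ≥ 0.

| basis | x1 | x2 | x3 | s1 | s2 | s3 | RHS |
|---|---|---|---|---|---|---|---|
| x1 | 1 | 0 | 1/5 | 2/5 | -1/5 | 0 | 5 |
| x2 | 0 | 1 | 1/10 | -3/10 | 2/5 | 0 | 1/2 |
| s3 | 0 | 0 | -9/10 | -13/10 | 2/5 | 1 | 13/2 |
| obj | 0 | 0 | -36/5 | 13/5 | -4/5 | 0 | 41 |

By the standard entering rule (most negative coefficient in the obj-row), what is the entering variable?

x3

Negative obj-row entries: x3: -36/5, s2: -4/5.
The most negative is -36/5 in column x3, so x3 enters.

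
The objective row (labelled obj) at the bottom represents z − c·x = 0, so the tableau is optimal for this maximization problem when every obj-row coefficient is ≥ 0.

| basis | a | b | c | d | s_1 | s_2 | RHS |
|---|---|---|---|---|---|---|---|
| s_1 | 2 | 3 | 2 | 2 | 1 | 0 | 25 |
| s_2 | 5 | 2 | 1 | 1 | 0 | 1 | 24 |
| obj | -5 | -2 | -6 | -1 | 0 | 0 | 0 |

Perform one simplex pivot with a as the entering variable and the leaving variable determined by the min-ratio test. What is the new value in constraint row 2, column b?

Ratio test on column a — row 1: 25/2 = 25/2; row 2: 24/5 = 24/5. Minimum is 24/5 at row 2 (s_2 leaves); pivot element 5.
Divide row 2 by 5; eliminate column a from the other rows.
In the new row 2, the b entry is the old entry divided by the pivot: 2/5 = 2/5.

2/5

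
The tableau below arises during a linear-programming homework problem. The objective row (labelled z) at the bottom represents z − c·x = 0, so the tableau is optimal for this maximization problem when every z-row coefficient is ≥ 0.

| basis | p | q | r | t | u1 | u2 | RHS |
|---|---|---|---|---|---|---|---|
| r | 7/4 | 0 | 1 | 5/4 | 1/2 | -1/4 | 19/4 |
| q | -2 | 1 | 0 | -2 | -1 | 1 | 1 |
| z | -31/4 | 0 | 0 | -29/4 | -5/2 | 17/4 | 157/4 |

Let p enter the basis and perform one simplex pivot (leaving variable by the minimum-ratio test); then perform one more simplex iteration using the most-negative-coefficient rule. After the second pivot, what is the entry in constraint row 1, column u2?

Ratio test on column p — row 1: (19/4)/(7/4) = 19/7; row 2: entry -2 ≤ 0. Minimum is 19/7 at row 1 (r leaves); pivot element 7/4.
Divide row 1 by 7/4; eliminate column p from the other rows.
Second iteration: most negative z-row entry is -12/7 in column t, so t enters.
Ratio test on column t — row 1: (19/7)/(5/7) = 19/5; row 2: entry -4/7 ≤ 0. Minimum is 19/5 at row 1 (p leaves); pivot element 5/7.
Divide row 1 by 5/7; eliminate column t from the other rows.
After both pivots, the entry at constraint row 1, column u2 is -1/5.

-1/5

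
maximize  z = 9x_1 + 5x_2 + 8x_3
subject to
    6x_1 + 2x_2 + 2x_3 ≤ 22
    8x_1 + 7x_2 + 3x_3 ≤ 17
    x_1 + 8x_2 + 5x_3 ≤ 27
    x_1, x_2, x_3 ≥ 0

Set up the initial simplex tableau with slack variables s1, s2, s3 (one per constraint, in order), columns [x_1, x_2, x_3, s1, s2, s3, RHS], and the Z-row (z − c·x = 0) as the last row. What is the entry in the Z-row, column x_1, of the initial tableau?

The Z-row carries the negated objective coefficients: the x_1 entry is -9.

-9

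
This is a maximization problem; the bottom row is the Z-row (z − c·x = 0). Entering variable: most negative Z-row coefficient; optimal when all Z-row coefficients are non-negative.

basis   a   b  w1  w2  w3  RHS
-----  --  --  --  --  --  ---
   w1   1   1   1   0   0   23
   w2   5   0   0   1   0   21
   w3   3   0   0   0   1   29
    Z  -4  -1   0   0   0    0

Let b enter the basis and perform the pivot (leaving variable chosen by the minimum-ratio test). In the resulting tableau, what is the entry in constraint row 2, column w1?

0

Ratio test on column b — row 1: 23/1 = 23; row 2: entry 0 ≤ 0; row 3: entry 0 ≤ 0. Minimum is 23 at row 1 (w1 leaves); pivot element 1.
Divide row 1 by 1; eliminate column b from the other rows.
Row 2 update in column w1: 0 − 0·1 = 0.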